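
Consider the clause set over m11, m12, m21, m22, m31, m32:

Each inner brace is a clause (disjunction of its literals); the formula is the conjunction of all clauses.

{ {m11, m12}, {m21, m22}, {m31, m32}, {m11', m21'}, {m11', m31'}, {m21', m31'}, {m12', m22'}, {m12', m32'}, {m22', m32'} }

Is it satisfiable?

Unsatisfiable

Try m11 = 1.
Unit clause (m21') forces m21 = 0.
Unit clause (m22) forces m22 = 1.
Unit clause (m31') forces m31 = 0.
Unit clause (m32) forces m32 = 1.
But (m32') is also a unit clause — contradiction.
So m11 must be the other value — set m11 = 0.
Unit clause (m12) forces m12 = 1.
Unit clause (m22') forces m22 = 0.
Unit clause (m21) forces m21 = 1.
Unit clause (m31') forces m31 = 0.
Unit clause (m32) forces m32 = 1.
But (m32') is also a unit clause — contradiction.
Both values of m11 lead to a conflict.
No assignment satisfies every clause.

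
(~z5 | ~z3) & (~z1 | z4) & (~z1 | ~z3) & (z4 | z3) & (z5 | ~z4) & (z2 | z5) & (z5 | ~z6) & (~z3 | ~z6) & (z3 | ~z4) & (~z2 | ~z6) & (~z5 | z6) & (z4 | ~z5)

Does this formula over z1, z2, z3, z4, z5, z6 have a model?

Try z5 = 0.
Unit clause (~z4) forces z4 = 0.
Unit clause (~z1) forces z1 = 0.
Unit clause (z3) forces z3 = 1.
Unit clause (z2) forces z2 = 1.
Unit clause (~z6) forces z6 = 0.
All clauses are satisfied.
A satisfying assignment: z1: 0,  z2: 1,  z3: 1,  z4: 0,  z5: 0,  z6: 0.

Yes, satisfiable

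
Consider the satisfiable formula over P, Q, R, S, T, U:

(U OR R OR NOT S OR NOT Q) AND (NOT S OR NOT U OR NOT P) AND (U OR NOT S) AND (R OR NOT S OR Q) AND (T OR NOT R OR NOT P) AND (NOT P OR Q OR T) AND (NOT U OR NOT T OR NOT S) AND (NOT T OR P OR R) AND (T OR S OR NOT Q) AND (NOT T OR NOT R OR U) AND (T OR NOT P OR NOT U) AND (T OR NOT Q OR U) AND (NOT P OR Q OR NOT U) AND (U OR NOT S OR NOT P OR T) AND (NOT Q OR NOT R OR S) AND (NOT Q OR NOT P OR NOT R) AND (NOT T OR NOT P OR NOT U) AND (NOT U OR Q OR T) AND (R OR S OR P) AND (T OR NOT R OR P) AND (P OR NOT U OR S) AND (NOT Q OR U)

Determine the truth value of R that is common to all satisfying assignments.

Suppose R = true.
Try U = true.
Try S = false.
From the singleton clause (NOT Q), Q = false.
From the singleton clause (NOT P), P = false.
That conflicts with the unit clause (P).
So S must be the other value — set S = true.
From the singleton clause (NOT P), P = false.
From the singleton clause (NOT T), T = false.
That conflicts with the unit clause (T).
Either choice for S ends in contradiction.
So U must be the other value — set U = false.
From the singleton clause (NOT S), S = false.
From the singleton clause (NOT T), T = false.
From the singleton clause (NOT P), P = false.
That conflicts with the unit clause (P).
Either choice for U ends in contradiction.
So every satisfying assignment has R = False.

False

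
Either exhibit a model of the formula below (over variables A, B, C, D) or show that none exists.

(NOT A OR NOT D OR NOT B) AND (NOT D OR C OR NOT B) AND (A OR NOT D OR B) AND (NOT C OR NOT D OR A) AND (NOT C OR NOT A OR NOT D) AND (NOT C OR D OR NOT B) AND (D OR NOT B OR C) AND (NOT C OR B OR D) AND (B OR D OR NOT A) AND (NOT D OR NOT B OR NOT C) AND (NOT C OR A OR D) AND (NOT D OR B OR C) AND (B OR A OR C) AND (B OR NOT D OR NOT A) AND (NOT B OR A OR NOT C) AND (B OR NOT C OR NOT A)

Branch on A: set A = false.
Branch on D: set D = false.
(NOT C) alone gives C = false.
(NOT B) alone gives B = false.
Now (B) is unsatisfied and unit — conflict.
Undo D and try D = true.
(B) alone gives B = true.
(C) alone gives C = true.
Now (NOT C) is unsatisfied and unit — conflict.
Both values of D lead to a conflict.
Undo A and try A = true.
Branch on D: set D = false.
(B) alone gives B = true.
(NOT C) alone gives C = false.
Now (C) is unsatisfied and unit — conflict.
Undo D and try D = true.
(NOT B) alone gives B = false.
Now (B) is unsatisfied and unit — conflict.
Both values of D lead to a conflict.
Both values of A lead to a conflict.

UNSATISFIABLE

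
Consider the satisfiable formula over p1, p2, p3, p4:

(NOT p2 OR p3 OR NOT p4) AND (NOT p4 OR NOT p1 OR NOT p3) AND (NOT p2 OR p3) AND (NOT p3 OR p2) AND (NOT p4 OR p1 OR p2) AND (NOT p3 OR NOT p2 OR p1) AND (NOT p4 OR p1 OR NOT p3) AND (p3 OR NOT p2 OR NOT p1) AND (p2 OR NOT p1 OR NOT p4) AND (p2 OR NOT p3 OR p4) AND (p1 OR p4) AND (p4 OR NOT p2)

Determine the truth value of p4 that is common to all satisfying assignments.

Suppose p4 = true.
Branch on p2: set p2 = false.
Unit clause (NOT p3) forces p3 = false.
Unit clause (p1) forces p1 = true.
But (NOT p1) is also a unit clause — contradiction.
Backtrack on p2: now try p2 = true.
Unit clause (p3) forces p3 = true.
Unit clause (NOT p1) forces p1 = false.
But (p1) is also a unit clause — contradiction.
Neither p2 = true nor p2 = false works.
So every satisfying assignment has p4 = False.

False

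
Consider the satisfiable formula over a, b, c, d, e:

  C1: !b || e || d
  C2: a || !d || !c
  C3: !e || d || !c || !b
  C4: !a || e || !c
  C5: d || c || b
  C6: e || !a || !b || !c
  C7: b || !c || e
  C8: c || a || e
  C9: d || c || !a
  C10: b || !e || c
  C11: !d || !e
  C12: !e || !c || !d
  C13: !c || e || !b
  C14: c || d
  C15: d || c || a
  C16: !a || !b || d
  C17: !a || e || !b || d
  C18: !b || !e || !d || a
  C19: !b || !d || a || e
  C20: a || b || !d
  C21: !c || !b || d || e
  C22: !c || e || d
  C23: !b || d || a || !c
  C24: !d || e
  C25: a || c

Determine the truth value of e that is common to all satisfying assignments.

Suppose e = false.
From the singleton clause (!d), d = false.
From the singleton clause (!b), b = false.
From the singleton clause (c), c = true.
Now (!c) is unsatisfied and unit — conflict.
So every satisfying assignment has e = True.

True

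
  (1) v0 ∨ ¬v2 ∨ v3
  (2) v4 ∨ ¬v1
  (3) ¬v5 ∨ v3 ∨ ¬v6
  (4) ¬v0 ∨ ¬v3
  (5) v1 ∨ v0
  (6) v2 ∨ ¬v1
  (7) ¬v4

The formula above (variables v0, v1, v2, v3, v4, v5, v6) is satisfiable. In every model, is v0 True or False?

Suppose v0 = False.
(v1) alone gives v1 = True.
(v4) alone gives v4 = True.
Now (¬v4) is unsatisfied and unit — conflict.
So every satisfying assignment has v0 = True.

True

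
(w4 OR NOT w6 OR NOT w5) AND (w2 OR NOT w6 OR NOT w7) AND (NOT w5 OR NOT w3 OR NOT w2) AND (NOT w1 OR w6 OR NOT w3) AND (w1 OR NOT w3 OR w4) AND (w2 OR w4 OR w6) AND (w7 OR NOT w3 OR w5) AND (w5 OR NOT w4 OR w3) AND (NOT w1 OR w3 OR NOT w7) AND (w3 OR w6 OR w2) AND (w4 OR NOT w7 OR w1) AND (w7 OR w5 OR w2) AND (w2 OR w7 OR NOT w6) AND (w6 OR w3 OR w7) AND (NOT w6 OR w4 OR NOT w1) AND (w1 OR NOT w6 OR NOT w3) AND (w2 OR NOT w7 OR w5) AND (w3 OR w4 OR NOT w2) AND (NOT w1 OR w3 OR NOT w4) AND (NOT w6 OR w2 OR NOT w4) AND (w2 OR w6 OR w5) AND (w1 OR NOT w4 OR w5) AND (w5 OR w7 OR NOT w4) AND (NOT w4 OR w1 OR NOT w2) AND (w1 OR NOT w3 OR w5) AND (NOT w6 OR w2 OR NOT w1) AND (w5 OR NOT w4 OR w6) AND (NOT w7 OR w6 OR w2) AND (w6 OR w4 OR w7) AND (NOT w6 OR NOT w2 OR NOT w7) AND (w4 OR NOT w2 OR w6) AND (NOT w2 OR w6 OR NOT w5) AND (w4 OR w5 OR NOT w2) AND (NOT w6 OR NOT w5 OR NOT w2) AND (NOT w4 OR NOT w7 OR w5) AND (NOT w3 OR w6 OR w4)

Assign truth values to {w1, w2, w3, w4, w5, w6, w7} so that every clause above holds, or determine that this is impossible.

Try w4 = true.
Try w5 = true.
Try w3 = true.
The clause (NOT w2) is unit, so w2 = false.
The clause (NOT w6) is unit, so w6 = false.
The clause (NOT w1) is unit, so w1 = false.
The clause (NOT w7) is unit, so w7 = false.
Every clause now holds.

w1: false; w2: false; w3: true; w4: true; w5: true; w6: false; w7: false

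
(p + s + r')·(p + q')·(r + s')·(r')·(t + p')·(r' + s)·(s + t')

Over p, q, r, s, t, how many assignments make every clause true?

There are 2^5 = 32 truth assignments over (p, q, r, s, t).
Split on s. With s = 1, the clauses containing s are satisfied and s' drops from the rest; 0 of the 2^4 = 16 assignments to the other variables satisfy what remains.
With s = 0, by the same count on the reduced clause set, 1 assignment works.
Total: 0 + 1 = 1.

1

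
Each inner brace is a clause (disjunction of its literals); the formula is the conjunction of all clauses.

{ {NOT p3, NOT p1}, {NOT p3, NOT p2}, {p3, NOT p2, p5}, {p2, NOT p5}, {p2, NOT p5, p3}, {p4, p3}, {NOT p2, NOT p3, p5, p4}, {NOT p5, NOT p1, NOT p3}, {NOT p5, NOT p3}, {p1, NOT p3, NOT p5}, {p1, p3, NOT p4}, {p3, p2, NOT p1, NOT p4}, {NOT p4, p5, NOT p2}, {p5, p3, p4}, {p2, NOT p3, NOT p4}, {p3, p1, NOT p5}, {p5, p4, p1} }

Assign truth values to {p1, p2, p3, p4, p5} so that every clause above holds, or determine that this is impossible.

Branch on p3: set p3 = false.
From the singleton clause (p4), p4 = true.
From the singleton clause (p1), p1 = true.
From the singleton clause (p2), p2 = true.
From the singleton clause (p5), p5 = true.
This assignment satisfies each clause.

p1: true,  p2: true,  p3: false,  p4: true,  p5: true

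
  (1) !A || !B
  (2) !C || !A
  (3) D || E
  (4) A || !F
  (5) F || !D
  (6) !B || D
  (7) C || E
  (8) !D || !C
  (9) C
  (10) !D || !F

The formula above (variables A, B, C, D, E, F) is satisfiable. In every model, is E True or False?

True

Suppose E = false.
From the singleton clause (D), D = true.
From the singleton clause (F), F = true.
Now (!F) is unsatisfied and unit — conflict.
So every satisfying assignment has E = True.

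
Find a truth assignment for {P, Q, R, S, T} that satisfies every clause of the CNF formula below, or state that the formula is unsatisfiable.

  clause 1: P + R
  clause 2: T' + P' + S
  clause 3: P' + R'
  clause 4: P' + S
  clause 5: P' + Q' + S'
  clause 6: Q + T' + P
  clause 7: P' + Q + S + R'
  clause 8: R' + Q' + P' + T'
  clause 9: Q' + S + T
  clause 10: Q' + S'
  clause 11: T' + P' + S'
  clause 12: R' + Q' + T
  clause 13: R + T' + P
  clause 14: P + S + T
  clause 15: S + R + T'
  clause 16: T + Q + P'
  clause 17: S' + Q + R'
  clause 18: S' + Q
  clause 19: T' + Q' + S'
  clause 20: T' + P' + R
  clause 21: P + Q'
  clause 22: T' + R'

Case P = 1:
(R') alone gives R = 0.
(S) alone gives S = 1.
(Q') alone gives Q = 0.
Now (Q) is unsatisfied and unit — conflict.
That branch fails; take P = 0 instead.
(R) alone gives R = 1.
(Q') alone gives Q = 0.
(T') alone gives T = 0.
(S) alone gives S = 1.
Now (S') is unsatisfied and unit — conflict.
Both values of P lead to a conflict.

UNSATISFIABLE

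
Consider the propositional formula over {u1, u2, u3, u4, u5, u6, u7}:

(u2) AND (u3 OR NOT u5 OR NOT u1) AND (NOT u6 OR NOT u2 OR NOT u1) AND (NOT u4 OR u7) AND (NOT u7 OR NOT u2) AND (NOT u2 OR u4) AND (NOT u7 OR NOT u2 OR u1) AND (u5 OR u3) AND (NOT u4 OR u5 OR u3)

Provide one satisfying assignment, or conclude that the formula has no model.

Unit clause (u2) forces u2 = true.
Unit clause (NOT u7) forces u7 = false.
Unit clause (NOT u4) forces u4 = false.
Now (u4) is unsatisfied and unit — conflict.

UNSATISFIABLE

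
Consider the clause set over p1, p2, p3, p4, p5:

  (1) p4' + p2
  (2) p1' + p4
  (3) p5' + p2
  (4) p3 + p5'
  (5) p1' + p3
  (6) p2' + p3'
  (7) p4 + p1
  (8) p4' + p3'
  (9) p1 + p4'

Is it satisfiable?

Unsatisfiable

Case p4 = 0:
The clause (p1') is unit, so p1 = 0.
But (p1) is also a unit clause — contradiction.
Backtrack on p4: now try p4 = 1.
The clause (p2) is unit, so p2 = 1.
The clause (p3') is unit, so p3 = 0.
The clause (p5') is unit, so p5 = 0.
The clause (p1') is unit, so p1 = 0.
But (p1) is also a unit clause — contradiction.
Both values of p4 lead to a conflict.
No assignment satisfies every clause.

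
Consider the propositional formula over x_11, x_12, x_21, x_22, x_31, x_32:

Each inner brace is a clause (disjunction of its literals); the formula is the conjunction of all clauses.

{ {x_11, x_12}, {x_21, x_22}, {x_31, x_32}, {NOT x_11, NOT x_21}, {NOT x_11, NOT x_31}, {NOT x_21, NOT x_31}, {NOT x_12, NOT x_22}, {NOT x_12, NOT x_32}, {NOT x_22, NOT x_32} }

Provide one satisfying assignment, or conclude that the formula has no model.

UNSATISFIABLE

Try x_11 = true.
From the singleton clause (NOT x_21), x_21 = false.
From the singleton clause (x_22), x_22 = true.
From the singleton clause (NOT x_31), x_31 = false.
From the singleton clause (x_32), x_32 = true.
That conflicts with the unit clause (NOT x_32).
So x_11 must be the other value — set x_11 = false.
From the singleton clause (x_12), x_12 = true.
From the singleton clause (NOT x_22), x_22 = false.
From the singleton clause (x_21), x_21 = true.
From the singleton clause (NOT x_31), x_31 = false.
From the singleton clause (x_32), x_32 = true.
That conflicts with the unit clause (NOT x_32).
Both values of x_11 lead to a conflict.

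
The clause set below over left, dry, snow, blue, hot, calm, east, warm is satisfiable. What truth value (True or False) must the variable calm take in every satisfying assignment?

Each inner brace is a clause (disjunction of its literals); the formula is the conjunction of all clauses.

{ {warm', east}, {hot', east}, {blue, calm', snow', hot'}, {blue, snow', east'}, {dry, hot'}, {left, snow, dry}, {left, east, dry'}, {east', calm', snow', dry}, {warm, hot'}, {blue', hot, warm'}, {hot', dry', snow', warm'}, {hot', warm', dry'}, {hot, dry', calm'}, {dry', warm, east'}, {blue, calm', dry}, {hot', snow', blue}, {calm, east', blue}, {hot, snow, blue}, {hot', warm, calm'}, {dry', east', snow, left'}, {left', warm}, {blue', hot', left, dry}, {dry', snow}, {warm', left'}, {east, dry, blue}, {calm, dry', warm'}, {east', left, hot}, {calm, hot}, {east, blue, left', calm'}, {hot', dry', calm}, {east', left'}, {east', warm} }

True

Suppose calm = 0.
The clause (hot) is unit, so hot = 1.
The clause (east) is unit, so east = 1.
The clause (dry) is unit, so dry = 1.
Now (dry') is unsatisfied and unit — conflict.
So every satisfying assignment has calm = True.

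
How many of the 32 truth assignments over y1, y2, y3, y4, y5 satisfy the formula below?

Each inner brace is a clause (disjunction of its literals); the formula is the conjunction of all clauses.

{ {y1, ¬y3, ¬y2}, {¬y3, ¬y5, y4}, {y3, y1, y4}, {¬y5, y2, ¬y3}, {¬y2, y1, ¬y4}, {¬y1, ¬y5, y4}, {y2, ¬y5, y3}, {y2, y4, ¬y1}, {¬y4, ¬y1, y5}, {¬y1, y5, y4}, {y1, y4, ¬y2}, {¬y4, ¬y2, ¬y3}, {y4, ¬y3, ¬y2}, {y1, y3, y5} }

3

There are 2^5 = 32 truth assignments over (y1, y2, y3, y4, y5).
Split on y4. With y4 = True, the clauses containing y4 are satisfied and ¬y4 drops from the rest; 2 of the 2^4 = 16 assignments to the other variables satisfy what remains.
With y4 = False, by the same count on the reduced clause set, 1 assignment works.
(One model: y1=F, y2=F, y3=T, y4=F, y5=F.)
Total: 2 + 1 = 3.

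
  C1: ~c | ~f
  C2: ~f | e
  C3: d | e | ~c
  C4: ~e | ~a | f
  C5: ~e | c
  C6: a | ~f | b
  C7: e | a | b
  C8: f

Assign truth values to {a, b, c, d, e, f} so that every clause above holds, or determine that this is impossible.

(f) alone gives f = 1.
(~c) alone gives c = 0.
(e) alone gives e = 1.
But (~e) is also a unit clause — contradiction.

UNSATISFIABLE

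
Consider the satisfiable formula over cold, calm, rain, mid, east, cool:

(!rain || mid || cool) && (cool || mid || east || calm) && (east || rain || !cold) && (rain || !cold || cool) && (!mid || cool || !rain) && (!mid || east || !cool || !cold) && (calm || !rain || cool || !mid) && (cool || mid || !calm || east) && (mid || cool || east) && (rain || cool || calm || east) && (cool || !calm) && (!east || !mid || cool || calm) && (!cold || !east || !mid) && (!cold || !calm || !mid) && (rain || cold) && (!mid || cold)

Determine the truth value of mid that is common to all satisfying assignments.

Suppose mid = true.
From the singleton clause (cold), cold = true.
From the singleton clause (!east), east = false.
From the singleton clause (rain), rain = true.
From the singleton clause (cool), cool = true.
Now (!cool) is unsatisfied and unit — conflict.
So every satisfying assignment has mid = False.

False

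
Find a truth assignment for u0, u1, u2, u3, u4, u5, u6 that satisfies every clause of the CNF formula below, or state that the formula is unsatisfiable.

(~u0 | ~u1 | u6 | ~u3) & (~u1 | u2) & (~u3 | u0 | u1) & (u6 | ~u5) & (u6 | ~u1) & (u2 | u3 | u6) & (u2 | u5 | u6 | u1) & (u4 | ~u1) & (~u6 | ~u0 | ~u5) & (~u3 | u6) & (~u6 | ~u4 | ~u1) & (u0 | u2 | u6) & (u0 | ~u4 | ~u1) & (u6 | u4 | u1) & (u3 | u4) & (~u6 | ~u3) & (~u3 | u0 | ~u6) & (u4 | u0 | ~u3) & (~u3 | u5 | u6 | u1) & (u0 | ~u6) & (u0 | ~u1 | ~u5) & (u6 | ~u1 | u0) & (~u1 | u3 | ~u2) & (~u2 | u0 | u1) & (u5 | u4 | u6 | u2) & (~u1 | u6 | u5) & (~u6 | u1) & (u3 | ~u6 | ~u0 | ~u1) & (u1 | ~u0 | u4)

u0 ↦ 1; u1 ↦ 0; u2 ↦ 1; u3 ↦ 0; u4 ↦ 1; u5 ↦ 0; u6 ↦ 0

Try u1 = 0.
(~u6) alone gives u6 = 0.
(~u5) alone gives u5 = 0.
(u2) alone gives u2 = 1.
(~u3) alone gives u3 = 0.
(u4) alone gives u4 = 1.
(u0) alone gives u0 = 1.
All clauses are satisfied.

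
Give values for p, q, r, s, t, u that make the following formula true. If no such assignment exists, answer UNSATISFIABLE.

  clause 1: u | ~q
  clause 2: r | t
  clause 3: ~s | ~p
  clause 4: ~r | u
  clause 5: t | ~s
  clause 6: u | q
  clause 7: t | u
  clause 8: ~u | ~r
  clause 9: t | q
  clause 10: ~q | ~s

Case u = 1:
The clause (~r) is unit, so r = 0.
The clause (t) is unit, so t = 1.
Case s = 0:
No clause remains; p, q are free.

p: 1, q: 0, r: 0, s: 0, t: 1, u: 1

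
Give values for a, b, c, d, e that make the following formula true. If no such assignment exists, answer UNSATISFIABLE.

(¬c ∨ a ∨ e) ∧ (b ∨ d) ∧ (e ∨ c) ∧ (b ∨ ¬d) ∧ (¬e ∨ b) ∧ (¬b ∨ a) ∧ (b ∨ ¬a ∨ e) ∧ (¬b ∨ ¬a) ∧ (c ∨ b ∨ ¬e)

Try b = True.
The clause (a) is unit, so a = True.
That conflicts with the unit clause (¬a).
Undo b and try b = False.
The clause (d) is unit, so d = True.
That conflicts with the unit clause (¬d).
Either choice for b ends in contradiction.

UNSATISFIABLE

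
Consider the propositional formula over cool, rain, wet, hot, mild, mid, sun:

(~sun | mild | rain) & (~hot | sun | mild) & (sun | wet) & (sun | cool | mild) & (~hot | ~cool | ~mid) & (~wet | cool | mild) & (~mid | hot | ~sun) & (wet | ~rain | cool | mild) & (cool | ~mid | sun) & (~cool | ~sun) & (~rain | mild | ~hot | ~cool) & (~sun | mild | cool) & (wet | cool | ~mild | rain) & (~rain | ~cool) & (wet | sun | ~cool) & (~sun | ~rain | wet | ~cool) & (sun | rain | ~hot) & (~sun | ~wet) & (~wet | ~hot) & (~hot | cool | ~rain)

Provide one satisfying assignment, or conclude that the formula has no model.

Branch on sun: set sun = 0.
From the singleton clause (wet), wet = 1.
From the singleton clause (~hot), hot = 0.
Branch on cool: set cool = 0.
From the singleton clause (mild), mild = 1.
From the singleton clause (~mid), mid = 0.
Every clause is now satisfied; rain is unconstrained.

cool ↦ 0; rain ↦ 0; wet ↦ 1; hot ↦ 0; mild ↦ 1; mid ↦ 0; sun ↦ 0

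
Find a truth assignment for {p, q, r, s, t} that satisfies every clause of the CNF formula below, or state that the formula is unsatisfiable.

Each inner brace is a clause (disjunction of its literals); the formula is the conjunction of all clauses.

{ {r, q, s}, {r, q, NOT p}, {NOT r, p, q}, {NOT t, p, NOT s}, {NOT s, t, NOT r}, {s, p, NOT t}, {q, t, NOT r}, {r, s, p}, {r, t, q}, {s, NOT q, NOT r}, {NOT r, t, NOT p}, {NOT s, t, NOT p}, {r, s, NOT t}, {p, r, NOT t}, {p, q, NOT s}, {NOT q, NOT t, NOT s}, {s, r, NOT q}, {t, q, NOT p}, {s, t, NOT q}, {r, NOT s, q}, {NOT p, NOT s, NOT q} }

p ↦ false; q ↦ true; r ↦ false; s ↦ true; t ↦ false

Case r = false:
Case q = true:
(s) alone gives s = true.
(NOT t) alone gives t = false.
(NOT p) alone gives p = false.
All clauses are satisfied.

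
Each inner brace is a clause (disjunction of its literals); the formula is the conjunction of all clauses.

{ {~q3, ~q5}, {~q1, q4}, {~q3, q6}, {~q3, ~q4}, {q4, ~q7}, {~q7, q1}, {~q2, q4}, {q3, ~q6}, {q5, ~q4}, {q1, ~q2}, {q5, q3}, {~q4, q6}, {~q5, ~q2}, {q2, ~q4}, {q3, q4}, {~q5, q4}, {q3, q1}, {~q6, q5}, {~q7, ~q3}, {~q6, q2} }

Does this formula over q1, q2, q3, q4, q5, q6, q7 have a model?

Branch on q3: set q3 = 0.
Unit clause (~q6) forces q6 = 0.
Unit clause (q5) forces q5 = 1.
Unit clause (~q4) forces q4 = 0.
But (q4) is also a unit clause — contradiction.
That branch fails; take q3 = 1 instead.
Unit clause (~q5) forces q5 = 0.
Unit clause (q6) forces q6 = 1.
But (~q6) is also a unit clause — contradiction.
Either choice for q3 ends in contradiction.
No assignment satisfies every clause.

No, unsatisfiable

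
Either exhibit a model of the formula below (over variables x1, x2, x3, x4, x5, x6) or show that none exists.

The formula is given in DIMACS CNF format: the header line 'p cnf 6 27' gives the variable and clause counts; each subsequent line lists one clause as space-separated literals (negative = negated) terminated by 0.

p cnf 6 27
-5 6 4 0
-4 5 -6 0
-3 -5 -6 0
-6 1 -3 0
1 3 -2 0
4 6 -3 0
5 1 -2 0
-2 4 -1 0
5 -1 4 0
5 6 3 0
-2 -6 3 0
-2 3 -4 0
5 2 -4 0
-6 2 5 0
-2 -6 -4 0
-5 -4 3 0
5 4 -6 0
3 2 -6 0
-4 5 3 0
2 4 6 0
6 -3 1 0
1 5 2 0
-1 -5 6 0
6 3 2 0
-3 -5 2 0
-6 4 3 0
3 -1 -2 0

x1=True,  x2=True,  x3=True,  x4=True,  x5=False,  x6=False

Try x5 = False.
Try x4 = True.
The clause (¬x6) is unit, so x6 = False.
The clause (x3) is unit, so x3 = True.
The clause (x2) is unit, so x2 = True.
The clause (x1) is unit, so x1 = True.
All clauses are satisfied.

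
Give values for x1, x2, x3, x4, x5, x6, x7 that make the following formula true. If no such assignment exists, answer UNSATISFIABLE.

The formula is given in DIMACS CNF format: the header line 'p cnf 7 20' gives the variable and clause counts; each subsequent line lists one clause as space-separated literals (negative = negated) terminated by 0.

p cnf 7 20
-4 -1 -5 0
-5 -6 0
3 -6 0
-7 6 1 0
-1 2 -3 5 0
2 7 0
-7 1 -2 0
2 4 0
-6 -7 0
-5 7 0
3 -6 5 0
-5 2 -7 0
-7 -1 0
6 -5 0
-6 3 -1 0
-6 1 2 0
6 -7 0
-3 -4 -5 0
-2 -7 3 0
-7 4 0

Try x5 = False.
Try x3 = True.
Try x1 = True.
(x2) alone gives x2 = True.
(¬x7) alone gives x7 = False.
All clauses hold; x4, x6 can take either value.

x1 ↦ True, x2 ↦ True, x3 ↦ True, x4 ↦ False, x5 ↦ False, x6 ↦ False, x7 ↦ False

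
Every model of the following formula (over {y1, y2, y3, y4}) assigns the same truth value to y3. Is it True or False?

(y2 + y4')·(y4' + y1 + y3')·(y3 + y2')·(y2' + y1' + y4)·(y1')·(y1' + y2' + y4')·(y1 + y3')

Suppose y3 = 1.
(y1') alone gives y1 = 0.
Now (y1) is unsatisfied and unit — conflict.
So every satisfying assignment has y3 = False.

False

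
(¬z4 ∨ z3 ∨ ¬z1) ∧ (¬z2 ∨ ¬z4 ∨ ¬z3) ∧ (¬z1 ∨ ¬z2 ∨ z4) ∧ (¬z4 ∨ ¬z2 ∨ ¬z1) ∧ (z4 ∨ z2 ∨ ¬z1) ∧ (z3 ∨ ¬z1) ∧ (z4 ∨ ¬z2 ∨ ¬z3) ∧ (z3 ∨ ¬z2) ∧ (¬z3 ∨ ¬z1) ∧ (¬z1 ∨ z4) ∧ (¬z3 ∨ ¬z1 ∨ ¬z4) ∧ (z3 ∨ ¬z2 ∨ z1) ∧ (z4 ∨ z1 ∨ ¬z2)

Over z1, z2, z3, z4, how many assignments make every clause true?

4

There are 2^4 = 16 truth assignments over (z1, z2, z3, z4).
Split on z3. With z3 = True, the clauses containing z3 are satisfied and ¬z3 drops from the rest; 2 of the 2^3 = 8 assignments to the other variables satisfy what remains.
With z3 = False, by the same count on the reduced clause set, 2 assignments work.
(One model: z1=F, z2=F, z3=F, z4=F.)
Total: 2 + 2 = 4.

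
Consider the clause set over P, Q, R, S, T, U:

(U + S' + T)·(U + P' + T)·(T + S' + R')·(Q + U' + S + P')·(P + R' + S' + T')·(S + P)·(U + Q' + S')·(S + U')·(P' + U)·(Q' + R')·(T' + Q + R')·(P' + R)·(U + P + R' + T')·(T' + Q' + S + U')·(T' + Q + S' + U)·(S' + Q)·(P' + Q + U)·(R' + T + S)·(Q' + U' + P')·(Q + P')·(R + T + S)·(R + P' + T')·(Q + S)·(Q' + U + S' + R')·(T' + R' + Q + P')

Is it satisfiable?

Satisfiable

Suppose S = 1.
From the singleton clause (Q), Q = 1.
From the singleton clause (U), U = 1.
From the singleton clause (R'), R = 0.
From the singleton clause (P'), P = 0.
Every clause is now satisfied; T is unconstrained.
A satisfying assignment: P: 0,  Q: 1,  R: 0,  S: 1,  T: 0,  U: 1.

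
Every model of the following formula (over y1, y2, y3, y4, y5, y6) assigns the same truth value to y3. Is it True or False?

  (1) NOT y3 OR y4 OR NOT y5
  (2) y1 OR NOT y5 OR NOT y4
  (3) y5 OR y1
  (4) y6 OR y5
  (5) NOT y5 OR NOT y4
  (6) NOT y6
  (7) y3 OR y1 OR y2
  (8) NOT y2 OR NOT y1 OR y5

False

Suppose y3 = true.
Unit clause (NOT y6) forces y6 = false.
Unit clause (y5) forces y5 = true.
Unit clause (y4) forces y4 = true.
But (NOT y4) is also a unit clause — contradiction.
So every satisfying assignment has y3 = False.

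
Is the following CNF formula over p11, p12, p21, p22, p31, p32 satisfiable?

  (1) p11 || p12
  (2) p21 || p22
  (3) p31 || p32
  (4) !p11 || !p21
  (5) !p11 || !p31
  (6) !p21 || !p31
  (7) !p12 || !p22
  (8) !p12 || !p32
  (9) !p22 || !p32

No, unsatisfiable

Try p11 = true.
(!p21) alone gives p21 = false.
(p22) alone gives p22 = true.
(!p31) alone gives p31 = false.
(p32) alone gives p32 = true.
That conflicts with the unit clause (!p32).
That branch fails; take p11 = false instead.
(p12) alone gives p12 = true.
(!p22) alone gives p22 = false.
(p21) alone gives p21 = true.
(!p31) alone gives p31 = false.
(p32) alone gives p32 = true.
That conflicts with the unit clause (!p32).
Neither p11 = true nor p11 = false works.
No assignment satisfies every clause.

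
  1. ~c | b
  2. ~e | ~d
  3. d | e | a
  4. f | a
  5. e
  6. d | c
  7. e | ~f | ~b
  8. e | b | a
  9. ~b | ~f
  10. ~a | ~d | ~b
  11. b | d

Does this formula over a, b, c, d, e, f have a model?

The clause (e) is unit, so e = 1.
The clause (~d) is unit, so d = 0.
The clause (c) is unit, so c = 1.
The clause (b) is unit, so b = 1.
The clause (~f) is unit, so f = 0.
The clause (a) is unit, so a = 1.
Every clause now holds.
A satisfying assignment: a=1; b=1; c=1; d=0; e=1; f=0.

Yes, satisfiable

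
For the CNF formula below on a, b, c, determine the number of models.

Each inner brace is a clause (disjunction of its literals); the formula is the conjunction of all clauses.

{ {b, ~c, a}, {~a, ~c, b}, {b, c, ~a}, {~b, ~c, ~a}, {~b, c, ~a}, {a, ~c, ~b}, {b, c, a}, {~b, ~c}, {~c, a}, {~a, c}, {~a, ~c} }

There are 2^3 = 8 truth assignments over (a, b, c).
Split on b. With b = 1, the clauses containing b are satisfied and ~b drops from the rest; 1 of the 2^2 = 4 assignments to the other variables satisfy what remains.
With b = 0, by the same count on the reduced clause set, 0 assignments work.
Total: 1 + 0 = 1.

1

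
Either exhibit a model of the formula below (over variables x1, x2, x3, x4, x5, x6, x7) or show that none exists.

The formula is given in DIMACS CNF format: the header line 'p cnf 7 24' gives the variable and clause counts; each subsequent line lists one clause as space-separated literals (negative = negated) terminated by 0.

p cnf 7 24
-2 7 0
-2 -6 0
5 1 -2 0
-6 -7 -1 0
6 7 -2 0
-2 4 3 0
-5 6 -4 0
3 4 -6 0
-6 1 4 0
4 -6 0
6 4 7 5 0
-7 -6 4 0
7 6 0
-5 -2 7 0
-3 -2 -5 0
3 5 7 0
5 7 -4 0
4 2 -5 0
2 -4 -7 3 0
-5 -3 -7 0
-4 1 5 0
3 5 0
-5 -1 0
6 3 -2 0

x1=False, x2=False, x3=True, x4=False, x5=False, x6=False, x7=True

Suppose x2 = False.
Suppose x4 = False.
(¬x6) alone gives x6 = False.
(x7) alone gives x7 = True.
(¬x5) alone gives x5 = False.
(x3) alone gives x3 = True.
All clauses hold; x1 can take either value.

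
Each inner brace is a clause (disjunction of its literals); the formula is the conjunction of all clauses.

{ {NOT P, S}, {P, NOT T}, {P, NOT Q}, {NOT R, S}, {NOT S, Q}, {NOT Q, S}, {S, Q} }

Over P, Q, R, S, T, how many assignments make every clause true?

4

There are 2^5 = 32 truth assignments over (P, Q, R, S, T).
Split on R. With R = true, the clauses containing R are satisfied and NOT R drops from the rest; 2 of the 2^4 = 16 assignments to the other variables satisfy what remains.
With R = false, by the same count on the reduced clause set, 2 assignments work.
Total: 2 + 2 = 4.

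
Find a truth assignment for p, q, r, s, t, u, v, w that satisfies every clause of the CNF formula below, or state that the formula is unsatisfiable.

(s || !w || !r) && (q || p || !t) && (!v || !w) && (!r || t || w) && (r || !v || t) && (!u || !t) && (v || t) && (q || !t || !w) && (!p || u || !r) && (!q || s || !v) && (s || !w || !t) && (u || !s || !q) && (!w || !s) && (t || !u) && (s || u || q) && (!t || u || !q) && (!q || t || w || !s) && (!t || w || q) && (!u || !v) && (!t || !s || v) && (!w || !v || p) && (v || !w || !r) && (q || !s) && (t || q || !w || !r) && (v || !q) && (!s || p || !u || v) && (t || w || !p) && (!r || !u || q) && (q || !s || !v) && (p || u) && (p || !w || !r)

Suppose v = false.
Unit clause (t) forces t = true.
Unit clause (!u) forces u = false.
Unit clause (!q) forces q = false.
Unit clause (p) forces p = true.
Unit clause (!w) forces w = false.
Now (w) is unsatisfied and unit — conflict.
Backtrack on v: now try v = true.
Unit clause (!w) forces w = false.
Unit clause (!u) forces u = false.
Unit clause (p) forces p = true.
Unit clause (!r) forces r = false.
Unit clause (t) forces t = true.
Unit clause (!q) forces q = false.
Now (q) is unsatisfied and unit — conflict.
Either choice for v ends in contradiction.

UNSATISFIABLE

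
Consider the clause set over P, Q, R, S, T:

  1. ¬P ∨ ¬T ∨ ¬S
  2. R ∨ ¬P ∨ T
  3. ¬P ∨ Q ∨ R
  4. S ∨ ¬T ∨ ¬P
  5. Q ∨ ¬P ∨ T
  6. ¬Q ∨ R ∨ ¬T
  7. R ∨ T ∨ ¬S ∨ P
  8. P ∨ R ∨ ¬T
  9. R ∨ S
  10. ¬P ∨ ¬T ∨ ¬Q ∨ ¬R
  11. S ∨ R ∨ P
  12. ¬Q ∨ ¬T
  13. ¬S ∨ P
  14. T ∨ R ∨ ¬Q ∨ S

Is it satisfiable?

Branch on R: set R = True.
Branch on Q: set Q = False.
Branch on P: set P = False.
From the singleton clause (¬S), S = False.
All clauses hold; T can take either value.
A satisfying assignment: P=False; Q=False; R=True; S=False; T=False.

Yes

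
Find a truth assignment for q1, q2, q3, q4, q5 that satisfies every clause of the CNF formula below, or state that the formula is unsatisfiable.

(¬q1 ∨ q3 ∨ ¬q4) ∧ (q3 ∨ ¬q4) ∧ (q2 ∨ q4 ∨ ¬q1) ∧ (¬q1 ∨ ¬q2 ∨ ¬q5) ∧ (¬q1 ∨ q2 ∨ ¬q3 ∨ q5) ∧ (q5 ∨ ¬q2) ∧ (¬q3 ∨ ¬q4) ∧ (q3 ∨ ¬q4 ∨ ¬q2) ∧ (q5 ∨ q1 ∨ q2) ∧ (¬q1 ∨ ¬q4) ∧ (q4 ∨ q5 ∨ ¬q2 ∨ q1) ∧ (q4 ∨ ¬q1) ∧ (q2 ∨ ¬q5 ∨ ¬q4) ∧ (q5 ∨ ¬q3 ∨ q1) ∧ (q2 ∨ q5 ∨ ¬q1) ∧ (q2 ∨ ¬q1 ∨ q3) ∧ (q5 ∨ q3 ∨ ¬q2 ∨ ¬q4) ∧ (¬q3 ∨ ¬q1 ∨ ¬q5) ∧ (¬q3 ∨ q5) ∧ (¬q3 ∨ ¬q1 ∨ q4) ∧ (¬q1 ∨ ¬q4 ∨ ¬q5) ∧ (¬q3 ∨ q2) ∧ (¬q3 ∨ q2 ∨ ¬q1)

Suppose q3 = True.
From the singleton clause (¬q4), q4 = False.
From the singleton clause (¬q1), q1 = False.
From the singleton clause (q5), q5 = True.
From the singleton clause (q2), q2 = True.
All clauses are satisfied.

q1 ↦ False,  q2 ↦ True,  q3 ↦ True,  q4 ↦ False,  q5 ↦ True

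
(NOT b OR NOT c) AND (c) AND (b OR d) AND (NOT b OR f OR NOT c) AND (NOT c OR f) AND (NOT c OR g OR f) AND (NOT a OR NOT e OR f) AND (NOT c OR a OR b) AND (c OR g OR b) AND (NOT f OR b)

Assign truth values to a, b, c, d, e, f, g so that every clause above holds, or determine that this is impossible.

UNSATISFIABLE

(c) alone gives c = true.
(NOT b) alone gives b = false.
(d) alone gives d = true.
(f) alone gives f = true.
Now (NOT f) is unsatisfied and unit — conflict.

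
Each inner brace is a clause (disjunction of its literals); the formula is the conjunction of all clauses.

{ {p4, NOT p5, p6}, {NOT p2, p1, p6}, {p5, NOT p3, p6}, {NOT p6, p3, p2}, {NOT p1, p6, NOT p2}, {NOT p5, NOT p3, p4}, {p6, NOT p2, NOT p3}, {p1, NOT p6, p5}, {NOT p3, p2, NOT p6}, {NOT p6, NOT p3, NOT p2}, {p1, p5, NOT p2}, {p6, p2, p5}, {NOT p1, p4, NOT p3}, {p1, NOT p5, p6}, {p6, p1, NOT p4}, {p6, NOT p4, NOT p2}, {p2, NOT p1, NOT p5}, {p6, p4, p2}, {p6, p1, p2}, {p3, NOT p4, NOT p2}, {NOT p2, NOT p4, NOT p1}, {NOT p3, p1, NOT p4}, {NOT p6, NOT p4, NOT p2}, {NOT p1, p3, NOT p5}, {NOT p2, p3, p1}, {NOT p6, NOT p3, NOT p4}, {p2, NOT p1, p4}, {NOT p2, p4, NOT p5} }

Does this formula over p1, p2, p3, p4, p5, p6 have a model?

Satisfiable

Try p4 = false.
Try p5 = false.
Try p3 = false.
Try p6 = true.
From the singleton clause (p2), p2 = true.
From the singleton clause (p1), p1 = true.
This assignment satisfies each clause.
A satisfying assignment: p1=true,  p2=true,  p3=false,  p4=false,  p5=false,  p6=true.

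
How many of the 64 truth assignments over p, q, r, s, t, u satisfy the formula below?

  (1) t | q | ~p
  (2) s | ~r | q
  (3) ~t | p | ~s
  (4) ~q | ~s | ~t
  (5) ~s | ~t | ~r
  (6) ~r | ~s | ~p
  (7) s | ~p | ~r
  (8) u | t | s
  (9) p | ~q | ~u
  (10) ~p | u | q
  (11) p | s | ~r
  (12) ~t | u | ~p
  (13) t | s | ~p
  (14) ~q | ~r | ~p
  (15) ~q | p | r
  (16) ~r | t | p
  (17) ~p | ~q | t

8

There are 2^6 = 64 truth assignments over (p, q, r, s, t, u).
Split on r. With r = 1, the clauses containing r are satisfied and ~r drops from the rest; 0 of the 2^5 = 32 assignments to the other variables satisfy what remains.
With r = 0, by the same count on the reduced clause set, 8 assignments work.
Total: 0 + 8 = 8.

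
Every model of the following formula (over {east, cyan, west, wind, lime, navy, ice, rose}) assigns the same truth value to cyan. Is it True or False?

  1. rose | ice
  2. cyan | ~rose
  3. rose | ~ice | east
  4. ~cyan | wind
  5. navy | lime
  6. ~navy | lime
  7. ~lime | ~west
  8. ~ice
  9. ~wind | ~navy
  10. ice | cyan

Suppose cyan = 0.
(~rose) alone gives rose = 0.
(ice) alone gives ice = 1.
That conflicts with the unit clause (~ice).
So every satisfying assignment has cyan = True.

True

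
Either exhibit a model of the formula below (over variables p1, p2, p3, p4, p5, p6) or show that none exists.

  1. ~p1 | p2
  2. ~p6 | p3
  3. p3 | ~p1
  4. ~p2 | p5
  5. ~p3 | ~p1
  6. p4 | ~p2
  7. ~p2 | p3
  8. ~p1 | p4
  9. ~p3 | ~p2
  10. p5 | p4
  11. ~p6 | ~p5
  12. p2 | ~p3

p1=0, p2=0, p3=0, p4=1, p5=1, p6=0

Case p1 = 0:
Case p6 = 0:
Case p2 = 0:
Unit clause (~p3) forces p3 = 0.
Case p5 = 1:
All clauses hold; p4 can take either value.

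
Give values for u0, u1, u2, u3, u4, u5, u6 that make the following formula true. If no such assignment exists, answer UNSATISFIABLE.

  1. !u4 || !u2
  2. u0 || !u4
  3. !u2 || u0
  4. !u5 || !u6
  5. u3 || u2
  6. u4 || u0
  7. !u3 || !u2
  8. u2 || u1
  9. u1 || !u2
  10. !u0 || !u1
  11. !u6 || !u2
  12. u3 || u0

UNSATISFIABLE

Case u4 = false:
The clause (u0) is unit, so u0 = true.
The clause (!u1) is unit, so u1 = false.
The clause (u2) is unit, so u2 = true.
That conflicts with the unit clause (!u2).
Undo u4 and try u4 = true.
The clause (!u2) is unit, so u2 = false.
The clause (u0) is unit, so u0 = true.
The clause (u3) is unit, so u3 = true.
The clause (u1) is unit, so u1 = true.
That conflicts with the unit clause (!u1).
Either choice for u4 ends in contradiction.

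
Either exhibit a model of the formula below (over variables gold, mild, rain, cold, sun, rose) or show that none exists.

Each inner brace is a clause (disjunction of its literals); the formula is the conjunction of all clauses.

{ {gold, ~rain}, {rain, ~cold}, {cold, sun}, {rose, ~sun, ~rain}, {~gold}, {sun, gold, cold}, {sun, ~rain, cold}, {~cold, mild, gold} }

Unit clause (~gold) forces gold = 0.
Unit clause (~rain) forces rain = 0.
Unit clause (~cold) forces cold = 0.
Unit clause (sun) forces sun = 1.
Every clause is now satisfied; mild, rose are unconstrained.

gold: 0, mild: 0, rain: 0, cold: 0, sun: 1, rose: 0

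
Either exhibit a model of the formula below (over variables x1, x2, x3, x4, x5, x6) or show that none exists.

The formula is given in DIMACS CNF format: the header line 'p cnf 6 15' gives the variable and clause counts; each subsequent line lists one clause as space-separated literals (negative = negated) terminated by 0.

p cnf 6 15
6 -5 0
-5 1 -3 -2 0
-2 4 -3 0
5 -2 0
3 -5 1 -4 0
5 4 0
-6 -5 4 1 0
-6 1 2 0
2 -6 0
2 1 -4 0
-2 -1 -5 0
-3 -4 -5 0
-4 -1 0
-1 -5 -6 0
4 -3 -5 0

Case x6 = True:
From the singleton clause (x2), x2 = True.
From the singleton clause (x5), x5 = True.
From the singleton clause (¬x1), x1 = False.
From the singleton clause (¬x3), x3 = False.
From the singleton clause (¬x4), x4 = False.
Now (x4) is unsatisfied and unit — conflict.
That branch fails; take x6 = False instead.
From the singleton clause (¬x5), x5 = False.
From the singleton clause (¬x2), x2 = False.
From the singleton clause (x4), x4 = True.
From the singleton clause (x1), x1 = True.
Now (¬x1) is unsatisfied and unit — conflict.
Either choice for x6 ends in contradiction.

UNSATISFIABLE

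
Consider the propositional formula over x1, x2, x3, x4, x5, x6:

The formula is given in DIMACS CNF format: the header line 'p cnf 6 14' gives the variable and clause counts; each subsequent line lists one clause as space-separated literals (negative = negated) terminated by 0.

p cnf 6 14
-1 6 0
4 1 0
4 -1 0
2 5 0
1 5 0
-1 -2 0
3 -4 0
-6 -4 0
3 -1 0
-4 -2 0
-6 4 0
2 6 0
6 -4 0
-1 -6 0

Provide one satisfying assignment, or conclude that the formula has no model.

Try x1 = False.
Unit clause (x4) forces x4 = True.
Unit clause (x5) forces x5 = True.
Unit clause (x3) forces x3 = True.
Unit clause (¬x6) forces x6 = False.
But (x6) is also a unit clause — contradiction.
So x1 must be the other value — set x1 = True.
Unit clause (x6) forces x6 = True.
But (¬x6) is also a unit clause — contradiction.
Both values of x1 lead to a conflict.

UNSATISFIABLE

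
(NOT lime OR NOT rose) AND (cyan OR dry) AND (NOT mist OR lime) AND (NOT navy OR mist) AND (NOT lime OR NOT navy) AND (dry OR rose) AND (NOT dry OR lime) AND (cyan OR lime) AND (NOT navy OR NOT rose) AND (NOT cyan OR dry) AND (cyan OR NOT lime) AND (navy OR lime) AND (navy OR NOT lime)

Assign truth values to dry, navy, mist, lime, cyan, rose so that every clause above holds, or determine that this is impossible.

UNSATISFIABLE

Try lime = false.
From the singleton clause (NOT mist), mist = false.
From the singleton clause (NOT navy), navy = false.
But (navy) is also a unit clause — contradiction.
Undo lime and try lime = true.
From the singleton clause (NOT rose), rose = false.
From the singleton clause (NOT navy), navy = false.
But (navy) is also a unit clause — contradiction.
Either choice for lime ends in contradiction.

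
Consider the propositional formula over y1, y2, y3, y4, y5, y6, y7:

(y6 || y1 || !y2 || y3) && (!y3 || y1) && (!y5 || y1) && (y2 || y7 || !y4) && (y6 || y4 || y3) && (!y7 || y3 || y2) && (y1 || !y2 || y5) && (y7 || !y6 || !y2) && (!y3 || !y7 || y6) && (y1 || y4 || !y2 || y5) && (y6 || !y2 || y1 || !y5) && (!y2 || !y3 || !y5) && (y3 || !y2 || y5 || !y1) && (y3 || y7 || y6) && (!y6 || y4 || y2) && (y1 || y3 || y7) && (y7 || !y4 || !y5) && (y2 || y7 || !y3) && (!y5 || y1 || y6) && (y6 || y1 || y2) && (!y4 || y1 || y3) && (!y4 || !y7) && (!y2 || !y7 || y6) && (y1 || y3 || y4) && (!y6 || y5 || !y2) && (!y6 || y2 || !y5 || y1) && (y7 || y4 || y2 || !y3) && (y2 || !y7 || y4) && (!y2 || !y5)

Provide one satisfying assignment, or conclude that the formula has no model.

Try y3 = true.
(y1) alone gives y1 = true.
Try y7 = false.
(y2) alone gives y2 = true.
(!y6) alone gives y6 = false.
(!y5) alone gives y5 = false.
No clause remains; y4 is free.

y1=true,  y2=true,  y3=true,  y4=false,  y5=false,  y6=false,  y7=false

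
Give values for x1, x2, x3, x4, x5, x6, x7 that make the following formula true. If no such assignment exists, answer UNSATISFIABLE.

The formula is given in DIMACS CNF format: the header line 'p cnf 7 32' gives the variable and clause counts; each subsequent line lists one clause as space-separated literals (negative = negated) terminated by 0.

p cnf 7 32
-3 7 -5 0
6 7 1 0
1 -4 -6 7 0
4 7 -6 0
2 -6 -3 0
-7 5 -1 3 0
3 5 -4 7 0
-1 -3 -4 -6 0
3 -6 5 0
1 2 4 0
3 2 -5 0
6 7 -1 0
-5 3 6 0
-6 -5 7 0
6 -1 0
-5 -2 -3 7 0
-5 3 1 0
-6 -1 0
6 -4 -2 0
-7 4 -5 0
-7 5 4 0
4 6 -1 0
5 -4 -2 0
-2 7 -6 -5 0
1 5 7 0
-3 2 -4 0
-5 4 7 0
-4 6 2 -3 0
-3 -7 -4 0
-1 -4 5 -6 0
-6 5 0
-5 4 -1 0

x1: False, x2: False, x3: False, x4: True, x5: False, x6: False, x7: True

Suppose x6 = False.
From the singleton clause (¬x1), x1 = False.
From the singleton clause (x7), x7 = True.
Suppose x2 = False.
From the singleton clause (x4), x4 = True.
From the singleton clause (¬x3), x3 = False.
From the singleton clause (¬x5), x5 = False.
All clauses are satisfied.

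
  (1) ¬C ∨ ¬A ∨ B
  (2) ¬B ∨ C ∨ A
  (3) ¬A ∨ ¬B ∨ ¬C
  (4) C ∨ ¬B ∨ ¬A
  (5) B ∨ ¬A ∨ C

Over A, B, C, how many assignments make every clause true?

3

There are 2^3 = 8 truth assignments over (A, B, C).
Split on B. With B = True, the clauses containing B are satisfied and ¬B drops from the rest; 1 of the 2^2 = 4 assignments to the other variables satisfy what remains.
With B = False, by the same count on the reduced clause set, 2 assignments work.
(One model: A=F, B=F, C=F.)
Total: 1 + 2 = 3.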